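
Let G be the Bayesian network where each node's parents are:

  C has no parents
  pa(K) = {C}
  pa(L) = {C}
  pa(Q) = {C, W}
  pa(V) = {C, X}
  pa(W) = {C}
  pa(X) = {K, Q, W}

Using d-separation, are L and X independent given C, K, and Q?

Yes

6 paths connect L and X; each must be blocked for d-separation to hold:
Path 1: L ← C → V ← X
  C is a fork here and C is conditioned on, so the path is blocked at C.
Path 2: L ← C → K → X
  C is a fork here and C is conditioned on, so the path is blocked at C.
Path 3: L ← C → W → X
  C is a fork here and C is conditioned on, so the path is blocked at C.
Path 4: L ← C → W → Q → X
  C is a fork here and C is conditioned on, so the path is blocked at C.
Path 5: L ← C → Q → X
  C is a fork here and C is conditioned on, so the path is blocked at C.
Path 6: L ← C → Q ← W → X
  C is a fork here and C is conditioned on, so the path is blocked at C.
Since every path is blocked, d-separation holds.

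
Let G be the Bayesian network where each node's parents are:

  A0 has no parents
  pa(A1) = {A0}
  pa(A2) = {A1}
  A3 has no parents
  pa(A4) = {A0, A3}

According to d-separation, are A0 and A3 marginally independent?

Yes

There is one path between A0 and A3:
Path 1: A0 → A4 ← A3
  A4 is a collider here and neither A4 nor any of its descendants is conditioned on, so the collider stays closed — the path is blocked at A4.
Since every path is blocked, d-separation holds.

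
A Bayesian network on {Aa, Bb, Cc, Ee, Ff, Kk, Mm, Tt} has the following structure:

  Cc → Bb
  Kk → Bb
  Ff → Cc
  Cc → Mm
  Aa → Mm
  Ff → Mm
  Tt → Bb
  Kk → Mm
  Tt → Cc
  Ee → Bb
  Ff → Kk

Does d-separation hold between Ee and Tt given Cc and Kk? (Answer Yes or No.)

Yes

There are 6 undirected paths between Ee and Tt; checking each against the conditioning set {Cc, Kk}:
Path 1: Ee → Bb ← Cc ← Tt
  Bb is a collider here and neither Bb nor any of its descendants is conditioned on, so the collider stays closed — the path is blocked at Bb.
Path 2: Ee → Bb ← Kk ← Ff → Cc ← Tt
  Bb is a collider here and neither Bb nor any of its descendants is conditioned on, so the collider stays closed — the path is blocked at Bb.
Path 3: Ee → Bb ← Kk ← Ff → Mm ← Cc ← Tt
  Bb is a collider here and neither Bb nor any of its descendants is conditioned on, so the collider stays closed — the path is blocked at Bb.
Path 4: Ee → Bb ← Kk → Mm ← Cc ← Tt
  Bb is a collider here and neither Bb nor any of its descendants is conditioned on, so the collider stays closed — the path is blocked at Bb.
Path 5: Ee → Bb ← Kk → Mm ← Ff → Cc ← Tt
  Bb is a collider here and neither Bb nor any of its descendants is conditioned on, so the collider stays closed — the path is blocked at Bb.
Path 6: Ee → Bb ← Tt
  Bb is a collider here and neither Bb nor any of its descendants is conditioned on, so the collider stays closed — the path is blocked at Bb.
All paths are blocked; Ee ⊥ Tt | {Cc, Kk} holds.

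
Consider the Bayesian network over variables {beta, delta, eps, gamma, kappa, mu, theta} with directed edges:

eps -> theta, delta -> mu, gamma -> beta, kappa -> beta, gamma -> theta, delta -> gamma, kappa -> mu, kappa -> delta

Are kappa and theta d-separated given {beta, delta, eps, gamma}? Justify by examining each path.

Yes — kappa and theta are d-separated given {beta, delta, eps, gamma}.

Enumerating the 3 paths from kappa to theta and testing each for blocking by {beta, delta, eps, gamma}:
Path 1: kappa → mu ← delta → gamma → theta
  mu is a collider here and neither mu nor any of its descendants is conditioned on, so the collider stays closed — the path is blocked at mu.
Path 2: kappa → delta → gamma → theta
  delta is a chain here and delta is conditioned on, so the path is blocked at delta.
Path 3: kappa → beta ← gamma → theta
  gamma is a fork here and gamma is conditioned on, so the path is blocked at gamma.
All paths are blocked; kappa ⊥ theta | {beta, delta, eps, gamma} holds.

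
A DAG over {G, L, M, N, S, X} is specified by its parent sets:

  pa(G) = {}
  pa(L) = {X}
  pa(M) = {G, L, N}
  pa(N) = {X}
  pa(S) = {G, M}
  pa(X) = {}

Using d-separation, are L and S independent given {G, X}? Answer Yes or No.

No

We examine all 4 paths between L and S:
  1. L → M → S — M:chain[open] ⇒ active
  2. L → M ← G → S — M:collider[blocks]; G:fork[blocks] ⇒ blocked
  3. L ← X → N → M → S — X:fork[blocks]; N:chain[open]; M:chain[open] ⇒ blocked
  4. L ← X → N → M ← G → S — X:fork[blocks]; N:chain[open]; M:collider[blocks]; G:fork[blocks] ⇒ blocked
At least one path is unblocked, so d-separation fails.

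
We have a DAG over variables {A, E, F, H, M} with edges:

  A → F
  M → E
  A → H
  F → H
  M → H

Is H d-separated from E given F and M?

Yes

There is one path between H and E:
Path 1: H ← M → E
  M is a fork here and M is conditioned on, so the path is blocked at M.
Every path is blocked, so H and E are d-separated given {F, M}.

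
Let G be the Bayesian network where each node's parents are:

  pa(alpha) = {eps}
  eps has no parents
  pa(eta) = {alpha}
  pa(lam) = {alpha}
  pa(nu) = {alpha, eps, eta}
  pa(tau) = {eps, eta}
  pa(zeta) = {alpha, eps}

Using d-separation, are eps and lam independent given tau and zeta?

No — eps and lam are not d-separated given {tau, zeta}.

We examine all 6 paths between eps and lam:
  1. eps → tau ← eta ← alpha → lam — tau:collider[open]; eta:chain[open]; alpha:fork[open] ⇒ active
  2. eps → tau ← eta → nu ← alpha → lam — tau:collider[open]; eta:fork[open]; nu:collider[blocks]; alpha:fork[open] ⇒ blocked
  3. eps → alpha → lam — alpha:chain[open] ⇒ active
  4. eps → zeta ← alpha → lam — zeta:collider[open]; alpha:fork[open] ⇒ active
  5. eps → nu ← eta ← alpha → lam — nu:collider[blocks]; eta:chain[open]; alpha:fork[open] ⇒ blocked
  6. eps → nu ← alpha → lam — nu:collider[blocks]; alpha:fork[open] ⇒ blocked
At least one path is unblocked, so d-separation fails.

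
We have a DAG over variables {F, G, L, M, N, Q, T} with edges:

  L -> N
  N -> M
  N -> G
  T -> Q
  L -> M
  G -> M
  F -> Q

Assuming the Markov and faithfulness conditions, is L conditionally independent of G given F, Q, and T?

Enumerating the 4 paths from L to G and testing each for blocking by {F, Q, T}:
Path 1: L → N → G
  N is a chain and N is not conditioned on — no node blocks this path, so it is active.
Path 2: L → N → M ← G
  M is a collider here and neither M nor any of its descendants is conditioned on, so the collider stays closed — the path is blocked at M.
Path 3: L → M ← G
  M is a collider here and neither M nor any of its descendants is conditioned on, so the collider stays closed — the path is blocked at M.
Path 4: L → M ← N → G
  M is a collider here and neither M nor any of its descendants is conditioned on, so the collider stays closed — the path is blocked at M.
At least one path is unblocked, so d-separation fails.

No — L and G are not d-separated given {F, Q, T}.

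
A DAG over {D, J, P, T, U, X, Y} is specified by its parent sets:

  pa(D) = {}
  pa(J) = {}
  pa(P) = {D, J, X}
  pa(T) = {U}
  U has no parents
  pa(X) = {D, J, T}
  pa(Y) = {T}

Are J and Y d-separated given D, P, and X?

No

Enumerating the 3 paths from J to Y and testing each for blocking by {D, P, X}:
  1. J → X ← T → Y — X:collider[open]; T:fork[open] ⇒ active
  2. J → P ← X ← T → Y — P:collider[open]; X:chain[blocks]; T:fork[open] ⇒ blocked
  3. J → P ← D → X ← T → Y — P:collider[open]; D:fork[blocks]; X:collider[open]; T:fork[open] ⇒ blocked
Since the path J → X ← T → Y is active, J and Y are not d-separated given {D, P, X}.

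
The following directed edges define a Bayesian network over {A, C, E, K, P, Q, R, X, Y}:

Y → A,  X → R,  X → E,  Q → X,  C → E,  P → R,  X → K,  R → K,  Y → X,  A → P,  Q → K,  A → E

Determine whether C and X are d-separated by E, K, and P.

No

Enumerating the 5 paths from C to X and testing each for blocking by {E, K, P}:
Path 1: C → E ← X
  E is a collider and E is conditioned on, which opens it — no node blocks this path, so it is active.
Path 2: C → E ← A ← Y → X
  E is a collider and E is conditioned on, which opens it; A is a chain and A is not conditioned on; Y is a fork and Y is not conditioned on — no node blocks this path, so it is active.
Path 3: C → E ← A → P → R ← X
  P is a chain here and P is conditioned on, so the path is blocked at P.
Path 4: C → E ← A → P → R → K ← X
  P is a chain here and P is conditioned on, so the path is blocked at P.
Path 5: C → E ← A → P → R → K ← Q → X
  P is a chain here and P is conditioned on, so the path is blocked at P.
Because an active path exists, C and X are not d-separated.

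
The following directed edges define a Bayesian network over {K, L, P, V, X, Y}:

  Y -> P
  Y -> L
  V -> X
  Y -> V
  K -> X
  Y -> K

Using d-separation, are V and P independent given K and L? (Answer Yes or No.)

We examine all 2 paths between V and P:
Path 1: V → X ← K ← Y → P
  X is a collider here and neither X nor any of its descendants is conditioned on, so the collider stays closed — the path is blocked at X.
Path 2: V ← Y → P
  Y is a fork and Y is not conditioned on — no node blocks this path, so it is active.
Because an active path exists, V and P are not d-separated.

No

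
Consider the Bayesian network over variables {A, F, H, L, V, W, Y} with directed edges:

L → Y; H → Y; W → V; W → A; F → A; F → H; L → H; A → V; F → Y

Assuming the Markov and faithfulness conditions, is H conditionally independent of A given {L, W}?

No

Enumerating the 3 paths from H to A and testing each for blocking by {L, W}:
Path 1: H → Y ← F → A
  Y is a collider here and neither Y nor any of its descendants is conditioned on, so the collider stays closed — the path is blocked at Y.
Path 2: H ← F → A
  F is a fork and F is not conditioned on — no node blocks this path, so it is active.
Path 3: H ← L → Y ← F → A
  L is a fork here and L is conditioned on, so the path is blocked at L.
Since the path H ← F → A is active, H and A are not d-separated given {L, W}.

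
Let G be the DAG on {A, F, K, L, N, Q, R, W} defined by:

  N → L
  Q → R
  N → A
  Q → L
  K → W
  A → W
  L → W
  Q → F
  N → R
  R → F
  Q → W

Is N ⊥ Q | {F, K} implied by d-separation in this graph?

No — N and Q are not d-separated given {F, K}.

We examine all 6 paths between N and Q:
Path 1: N → L ← Q
  L is a collider here and neither L nor any of its descendants is conditioned on, so the collider stays closed — the path is blocked at L.
Path 2: N → L → W ← Q
  W is a collider here and neither W nor any of its descendants is conditioned on, so the collider stays closed — the path is blocked at W.
Path 3: N → A → W ← L ← Q
  W is a collider here and neither W nor any of its descendants is conditioned on, so the collider stays closed — the path is blocked at W.
Path 4: N → A → W ← Q
  W is a collider here and neither W nor any of its descendants is conditioned on, so the collider stays closed — the path is blocked at W.
Path 5: N → R → F ← Q
  R is a chain and R is not conditioned on; F is a collider and F is conditioned on, which opens it — no node blocks this path, so it is active.
Path 6: N → R ← Q
  R is a collider and its descendant F is conditioned on, which opens it — no node blocks this path, so it is active.
At least one path is unblocked, so d-separation fails.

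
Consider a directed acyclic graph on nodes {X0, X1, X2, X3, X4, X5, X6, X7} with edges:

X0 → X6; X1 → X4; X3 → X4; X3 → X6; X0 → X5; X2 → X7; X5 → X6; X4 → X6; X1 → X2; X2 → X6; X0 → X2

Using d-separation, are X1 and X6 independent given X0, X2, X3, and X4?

Yes

We examine all 5 paths between X1 and X6:
Path 1: X1 → X2 ← X0 → X5 → X6
  X0 is a fork here and X0 is conditioned on, so the path is blocked at X0.
Path 2: X1 → X2 ← X0 → X6
  X0 is a fork here and X0 is conditioned on, so the path is blocked at X0.
Path 3: X1 → X2 → X6
  X2 is a chain here and X2 is conditioned on, so the path is blocked at X2.
Path 4: X1 → X4 → X6
  X4 is a chain here and X4 is conditioned on, so the path is blocked at X4.
Path 5: X1 → X4 ← X3 → X6
  X3 is a fork here and X3 is conditioned on, so the path is blocked at X3.
Since every path is blocked, d-separation holds.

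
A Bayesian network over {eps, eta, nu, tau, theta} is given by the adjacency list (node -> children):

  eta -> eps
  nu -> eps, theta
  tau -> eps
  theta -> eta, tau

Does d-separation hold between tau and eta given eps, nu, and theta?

No

We examine all 4 paths between tau and eta:
  1. tau → eps ← nu → theta → eta — eps:collider[open]; nu:fork[blocks]; theta:chain[blocks] ⇒ blocked
  2. tau → eps ← eta — eps:collider[open] ⇒ active
  3. tau ← theta ← nu → eps ← eta — theta:chain[blocks]; nu:fork[blocks]; eps:collider[open] ⇒ blocked
  4. tau ← theta → eta — theta:fork[blocks] ⇒ blocked
Since the path tau → eps ← eta is active, tau and eta are not d-separated given {eps, nu, theta}.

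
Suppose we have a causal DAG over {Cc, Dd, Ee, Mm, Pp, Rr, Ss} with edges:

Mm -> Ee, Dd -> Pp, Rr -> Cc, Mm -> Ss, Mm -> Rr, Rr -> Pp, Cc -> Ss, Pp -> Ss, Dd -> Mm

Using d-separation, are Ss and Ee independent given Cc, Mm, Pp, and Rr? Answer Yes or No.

Enumerating the 5 paths from Ss to Ee and testing each for blocking by {Cc, Mm, Pp, Rr}:
Path 1: Ss ← Mm → Ee
  Mm is a fork here and Mm is conditioned on, so the path is blocked at Mm.
Path 2: Ss ← Cc ← Rr ← Mm → Ee
  Cc is a chain here and Cc is conditioned on, so the path is blocked at Cc.
Path 3: Ss ← Cc ← Rr → Pp ← Dd → Mm → Ee
  Cc is a chain here and Cc is conditioned on, so the path is blocked at Cc.
Path 4: Ss ← Pp ← Rr ← Mm → Ee
  Pp is a chain here and Pp is conditioned on, so the path is blocked at Pp.
Path 5: Ss ← Pp ← Dd → Mm → Ee
  Pp is a chain here and Pp is conditioned on, so the path is blocked at Pp.
All paths are blocked; Ss ⊥ Ee | {Cc, Mm, Pp, Rr} holds.

Yes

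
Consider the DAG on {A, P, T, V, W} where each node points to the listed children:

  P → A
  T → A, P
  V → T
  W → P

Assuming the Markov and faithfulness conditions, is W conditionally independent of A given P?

There are 2 undirected paths between W and A; checking each against the conditioning set {P}:
Path 1: W → P ← T → A
  P is a collider and P is conditioned on, which opens it; T is a fork and T is not conditioned on — no node blocks this path, so it is active.
Path 2: W → P → A
  P is a chain here and P is conditioned on, so the path is blocked at P.
Because an active path exists, W and A are not d-separated.

No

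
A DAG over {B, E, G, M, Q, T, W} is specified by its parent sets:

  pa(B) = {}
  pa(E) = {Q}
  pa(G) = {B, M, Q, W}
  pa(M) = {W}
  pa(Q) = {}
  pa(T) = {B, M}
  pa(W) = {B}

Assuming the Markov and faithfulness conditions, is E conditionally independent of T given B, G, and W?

There are 6 undirected paths between E and T; checking each against the conditioning set {B, G, W}:
  1. E ← Q → G ← B → T — Q:fork[open]; G:collider[open]; B:fork[blocks] ⇒ blocked
  2. E ← Q → G ← B → W → M → T — Q:fork[open]; G:collider[open]; B:fork[blocks]; W:chain[blocks]; M:chain[open] ⇒ blocked
  3. E ← Q → G ← M → T — Q:fork[open]; G:collider[open]; M:fork[open] ⇒ active
  4. E ← Q → G ← M ← W ← B → T — Q:fork[open]; G:collider[open]; M:chain[open]; W:chain[blocks]; B:fork[blocks] ⇒ blocked
  5. E ← Q → G ← W ← B → T — Q:fork[open]; G:collider[open]; W:chain[blocks]; B:fork[blocks] ⇒ blocked
  6. E ← Q → G ← W → M → T — Q:fork[open]; G:collider[open]; W:fork[blocks]; M:chain[open] ⇒ blocked
Because an active path exists, E and T are not d-separated.

No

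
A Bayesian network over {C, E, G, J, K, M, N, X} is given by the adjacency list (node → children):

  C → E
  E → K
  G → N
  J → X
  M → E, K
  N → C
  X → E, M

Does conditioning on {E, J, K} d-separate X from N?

No

Enumerating the 3 paths from X to N and testing each for blocking by {E, J, K}:
Path 1: X → M → E ← C ← N
  M is a chain and M is not conditioned on; E is a collider and E is conditioned on, which opens it; C is a chain and C is not conditioned on — no node blocks this path, so it is active.
Path 2: X → M → K ← E ← C ← N
  E is a chain here and E is conditioned on, so the path is blocked at E.
Path 3: X → E ← C ← N
  E is a collider and E is conditioned on, which opens it; C is a chain and C is not conditioned on — no node blocks this path, so it is active.
Because an active path exists, X and N are not d-separated.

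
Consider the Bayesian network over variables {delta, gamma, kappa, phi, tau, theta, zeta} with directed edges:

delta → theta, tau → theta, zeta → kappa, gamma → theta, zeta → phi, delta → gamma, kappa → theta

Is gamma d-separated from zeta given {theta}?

There are 2 undirected paths between gamma and zeta; checking each against the conditioning set {theta}:
  1. gamma → theta ← kappa ← zeta — theta:collider[open]; kappa:chain[open] ⇒ active
  2. gamma ← delta → theta ← kappa ← zeta — delta:fork[open]; theta:collider[open]; kappa:chain[open] ⇒ active
Because an active path exists, gamma and zeta are not d-separated.

No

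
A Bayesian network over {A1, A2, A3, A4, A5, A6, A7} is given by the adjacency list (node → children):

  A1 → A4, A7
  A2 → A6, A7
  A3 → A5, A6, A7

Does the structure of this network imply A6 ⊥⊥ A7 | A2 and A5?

No

There are 2 undirected paths between A6 and A7; checking each against the conditioning set {A2, A5}:
Path 1: A6 ← A2 → A7
  A2 is a fork here and A2 is conditioned on, so the path is blocked at A2.
Path 2: A6 ← A3 → A7
  A3 is a fork and A3 is not conditioned on — no node blocks this path, so it is active.
Because an active path exists, A6 and A7 are not d-separated.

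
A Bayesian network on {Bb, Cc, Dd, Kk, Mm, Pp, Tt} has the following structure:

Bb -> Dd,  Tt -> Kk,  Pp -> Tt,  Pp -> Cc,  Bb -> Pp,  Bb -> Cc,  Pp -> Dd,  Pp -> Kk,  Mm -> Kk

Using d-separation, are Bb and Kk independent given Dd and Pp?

Yes

We examine all 6 paths between Bb and Kk:
  1. Bb → Cc ← Pp → Kk — Cc:collider[blocks]; Pp:fork[blocks] ⇒ blocked
  2. Bb → Cc ← Pp → Tt → Kk — Cc:collider[blocks]; Pp:fork[blocks]; Tt:chain[open] ⇒ blocked
  3. Bb → Dd ← Pp → Kk — Dd:collider[open]; Pp:fork[blocks] ⇒ blocked
  4. Bb → Dd ← Pp → Tt → Kk — Dd:collider[open]; Pp:fork[blocks]; Tt:chain[open] ⇒ blocked
  5. Bb → Pp → Kk — Pp:chain[blocks] ⇒ blocked
  6. Bb → Pp → Tt → Kk — Pp:chain[blocks]; Tt:chain[open] ⇒ blocked
Every path is blocked, so Bb and Kk are d-separated given {Dd, Pp}.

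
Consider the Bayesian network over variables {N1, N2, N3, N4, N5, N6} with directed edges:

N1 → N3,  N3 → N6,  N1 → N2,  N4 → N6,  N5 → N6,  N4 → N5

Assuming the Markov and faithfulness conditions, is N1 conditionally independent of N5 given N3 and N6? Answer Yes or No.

Yes

2 paths connect N1 and N5; each must be blocked for d-separation to hold:
Path 1: N1 → N3 → N6 ← N4 → N5
  N3 is a chain here and N3 is conditioned on, so the path is blocked at N3.
Path 2: N1 → N3 → N6 ← N5
  N3 is a chain here and N3 is conditioned on, so the path is blocked at N3.
Every path is blocked, so N1 and N5 are d-separated given {N3, N6}.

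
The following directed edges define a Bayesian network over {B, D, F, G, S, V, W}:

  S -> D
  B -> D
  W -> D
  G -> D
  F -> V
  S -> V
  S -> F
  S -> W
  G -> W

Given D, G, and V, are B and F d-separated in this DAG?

No

There are 6 undirected paths between B and F; checking each against the conditioning set {D, G, V}:
  1. B → D ← G → W ← S → V ← F — D:collider[open]; G:fork[blocks]; W:collider[open]; S:fork[open]; V:collider[open] ⇒ blocked
  2. B → D ← G → W ← S → F — D:collider[open]; G:fork[blocks]; W:collider[open]; S:fork[open] ⇒ blocked
  3. B → D ← W ← S → V ← F — D:collider[open]; W:chain[open]; S:fork[open]; V:collider[open] ⇒ active
  4. B → D ← W ← S → F — D:collider[open]; W:chain[open]; S:fork[open] ⇒ active
  5. B → D ← S → V ← F — D:collider[open]; S:fork[open]; V:collider[open] ⇒ active
  6. B → D ← S → F — D:collider[open]; S:fork[open] ⇒ active
Because an active path exists, B and F are not d-separated.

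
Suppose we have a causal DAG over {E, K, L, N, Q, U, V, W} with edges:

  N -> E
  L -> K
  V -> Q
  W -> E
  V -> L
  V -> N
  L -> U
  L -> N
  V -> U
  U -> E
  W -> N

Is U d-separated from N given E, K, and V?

6 paths connect U and N; each must be blocked for d-separation to hold:
Path 1: U → E ← W → N
  E is a collider and E is conditioned on, which opens it; W is a fork and W is not conditioned on — no node blocks this path, so it is active.
Path 2: U → E ← N
  E is a collider and E is conditioned on, which opens it — no node blocks this path, so it is active.
Path 3: U ← V → L → N
  V is a fork here and V is conditioned on, so the path is blocked at V.
Path 4: U ← V → N
  V is a fork here and V is conditioned on, so the path is blocked at V.
Path 5: U ← L ← V → N
  V is a fork here and V is conditioned on, so the path is blocked at V.
Path 6: U ← L → N
  L is a fork and L is not conditioned on — no node blocks this path, so it is active.
At least one path is unblocked, so d-separation fails.

No — U and N are not d-separated given {E, K, V}.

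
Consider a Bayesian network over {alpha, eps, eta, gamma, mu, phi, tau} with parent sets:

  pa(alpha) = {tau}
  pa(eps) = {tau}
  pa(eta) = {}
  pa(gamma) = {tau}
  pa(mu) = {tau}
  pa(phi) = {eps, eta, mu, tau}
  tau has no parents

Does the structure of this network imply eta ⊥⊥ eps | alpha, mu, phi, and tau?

No

There are 3 undirected paths between eta and eps; checking each against the conditioning set {alpha, mu, phi, tau}:
  1. eta → phi ← mu ← tau → eps — phi:collider[open]; mu:chain[blocks]; tau:fork[blocks] ⇒ blocked
  2. eta → phi ← tau → eps — phi:collider[open]; tau:fork[blocks] ⇒ blocked
  3. eta → phi ← eps — phi:collider[open] ⇒ active
Since the path eta → phi ← eps is active, eta and eps are not d-separated given {alpha, mu, phi, tau}.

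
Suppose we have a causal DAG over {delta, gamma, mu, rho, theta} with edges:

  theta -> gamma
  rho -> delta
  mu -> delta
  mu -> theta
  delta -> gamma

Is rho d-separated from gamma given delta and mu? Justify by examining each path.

Yes — rho and gamma are d-separated given {delta, mu}.

We examine all 2 paths between rho and gamma:
Path 1: rho → delta ← mu → theta → gamma
  mu is a fork here and mu is conditioned on, so the path is blocked at mu.
Path 2: rho → delta → gamma
  delta is a chain here and delta is conditioned on, so the path is blocked at delta.
All paths are blocked; rho ⊥ gamma | {delta, mu} holds.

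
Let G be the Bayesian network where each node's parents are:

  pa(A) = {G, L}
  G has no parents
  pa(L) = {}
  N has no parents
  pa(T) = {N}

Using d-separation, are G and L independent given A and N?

No

Only one path connects G and L:
  1. G → A ← L — A:collider[open] ⇒ active
Because an active path exists, G and L are not d-separated.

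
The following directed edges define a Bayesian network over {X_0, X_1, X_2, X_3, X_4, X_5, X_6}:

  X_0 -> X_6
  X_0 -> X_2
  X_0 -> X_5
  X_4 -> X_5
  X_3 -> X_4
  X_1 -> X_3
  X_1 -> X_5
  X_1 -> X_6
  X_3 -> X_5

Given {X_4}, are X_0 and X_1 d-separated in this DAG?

4 paths connect X_0 and X_1; each must be blocked for d-separation to hold:
  1. X_0 → X_6 ← X_1 — X_6:collider[blocks] ⇒ blocked
  2. X_0 → X_5 ← X_1 — X_5:collider[blocks] ⇒ blocked
  3. X_0 → X_5 ← X_3 ← X_1 — X_5:collider[blocks]; X_3:chain[open] ⇒ blocked
  4. X_0 → X_5 ← X_4 ← X_3 ← X_1 — X_5:collider[blocks]; X_4:chain[blocks]; X_3:chain[open] ⇒ blocked
Every path is blocked, so X_0 and X_1 are d-separated given {X_4}.

Yes — X_0 and X_1 are d-separated given {X_4}.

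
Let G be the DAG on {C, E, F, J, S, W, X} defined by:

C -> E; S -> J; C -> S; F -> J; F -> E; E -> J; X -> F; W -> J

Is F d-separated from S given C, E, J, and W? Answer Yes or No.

No

There are 4 undirected paths between F and S; checking each against the conditioning set {C, E, J, W}:
  1. F → E ← C → S — E:collider[open]; C:fork[blocks] ⇒ blocked
  2. F → E → J ← S — E:chain[blocks]; J:collider[open] ⇒ blocked
  3. F → J ← E ← C → S — J:collider[open]; E:chain[blocks]; C:fork[blocks] ⇒ blocked
  4. F → J ← S — J:collider[open] ⇒ active
Since the path F → J ← S is active, F and S are not d-separated given {C, E, J, W}.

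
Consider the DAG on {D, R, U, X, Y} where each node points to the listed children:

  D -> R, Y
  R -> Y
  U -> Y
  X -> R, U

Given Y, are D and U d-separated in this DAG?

4 paths connect D and U; each must be blocked for d-separation to hold:
Path 1: D → Y ← U
  Y is a collider and Y is conditioned on, which opens it — no node blocks this path, so it is active.
Path 2: D → Y ← R ← X → U
  Y is a collider and Y is conditioned on, which opens it; R is a chain and R is not conditioned on; X is a fork and X is not conditioned on — no node blocks this path, so it is active.
Path 3: D → R → Y ← U
  R is a chain and R is not conditioned on; Y is a collider and Y is conditioned on, which opens it — no node blocks this path, so it is active.
Path 4: D → R ← X → U
  R is a collider and its descendant Y is conditioned on, which opens it; X is a fork and X is not conditioned on — no node blocks this path, so it is active.
At least one path is unblocked, so d-separation fails.

No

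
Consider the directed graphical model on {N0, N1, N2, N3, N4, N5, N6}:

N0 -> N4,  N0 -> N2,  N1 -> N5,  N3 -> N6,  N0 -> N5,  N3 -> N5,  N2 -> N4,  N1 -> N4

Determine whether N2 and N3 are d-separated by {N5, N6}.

No — N2 and N3 are not d-separated given {N5, N6}.

Enumerating the 4 paths from N2 to N3 and testing each for blocking by {N5, N6}:
  1. N2 ← N0 → N5 ← N3 — N0:fork[open]; N5:collider[open] ⇒ active
  2. N2 ← N0 → N4 ← N1 → N5 ← N3 — N0:fork[open]; N4:collider[blocks]; N1:fork[open]; N5:collider[open] ⇒ blocked
  3. N2 → N4 ← N0 → N5 ← N3 — N4:collider[blocks]; N0:fork[open]; N5:collider[open] ⇒ blocked
  4. N2 → N4 ← N1 → N5 ← N3 — N4:collider[blocks]; N1:fork[open]; N5:collider[open] ⇒ blocked
Because an active path exists, N2 and N3 are not d-separated.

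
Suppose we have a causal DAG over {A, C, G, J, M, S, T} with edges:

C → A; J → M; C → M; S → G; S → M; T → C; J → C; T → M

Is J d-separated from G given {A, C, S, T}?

Yes — J and G are d-separated given {A, C, S, T}.

We examine all 3 paths between J and G:
Path 1: J → C ← T → M ← S → G
  T is a fork here and T is conditioned on, so the path is blocked at T.
Path 2: J → C → M ← S → G
  C is a chain here and C is conditioned on, so the path is blocked at C.
Path 3: J → M ← S → G
  M is a collider here and neither M nor any of its descendants is conditioned on, so the collider stays closed — the path is blocked at M.
All paths are blocked; J ⊥ G | {A, C, S, T} holds.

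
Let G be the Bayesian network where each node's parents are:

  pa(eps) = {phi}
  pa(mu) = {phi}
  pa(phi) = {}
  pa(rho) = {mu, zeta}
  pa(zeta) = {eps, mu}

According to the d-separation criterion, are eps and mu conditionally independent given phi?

We examine all 3 paths between eps and mu:
Path 1: eps → zeta → rho ← mu
  rho is a collider here and neither rho nor any of its descendants is conditioned on, so the collider stays closed — the path is blocked at rho.
Path 2: eps → zeta ← mu
  zeta is a collider here and neither zeta nor any of its descendants is conditioned on, so the collider stays closed — the path is blocked at zeta.
Path 3: eps ← phi → mu
  phi is a fork here and phi is conditioned on, so the path is blocked at phi.
All paths are blocked; eps ⊥ mu | {phi} holds.

Yes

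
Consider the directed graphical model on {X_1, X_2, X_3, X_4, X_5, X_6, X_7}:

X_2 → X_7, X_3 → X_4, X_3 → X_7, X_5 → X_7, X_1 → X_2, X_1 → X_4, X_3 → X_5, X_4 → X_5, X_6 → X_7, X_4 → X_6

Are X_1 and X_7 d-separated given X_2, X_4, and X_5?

No

There are 6 undirected paths between X_1 and X_7; checking each against the conditioning set {X_2, X_4, X_5}:
Path 1: X_1 → X_4 → X_6 → X_7
  X_4 is a chain here and X_4 is conditioned on, so the path is blocked at X_4.
Path 2: X_1 → X_4 ← X_3 → X_7
  X_4 is a collider and X_4 is conditioned on, which opens it; X_3 is a fork and X_3 is not conditioned on — no node blocks this path, so it is active.
Path 3: X_1 → X_4 ← X_3 → X_5 → X_7
  X_5 is a chain here and X_5 is conditioned on, so the path is blocked at X_5.
Path 4: X_1 → X_4 → X_5 → X_7
  X_4 is a chain here and X_4 is conditioned on, so the path is blocked at X_4.
Path 5: X_1 → X_4 → X_5 ← X_3 → X_7
  X_4 is a chain here and X_4 is conditioned on, so the path is blocked at X_4.
Path 6: X_1 → X_2 → X_7
  X_2 is a chain here and X_2 is conditioned on, so the path is blocked at X_2.
Because an active path exists, X_1 and X_7 are not d-separated.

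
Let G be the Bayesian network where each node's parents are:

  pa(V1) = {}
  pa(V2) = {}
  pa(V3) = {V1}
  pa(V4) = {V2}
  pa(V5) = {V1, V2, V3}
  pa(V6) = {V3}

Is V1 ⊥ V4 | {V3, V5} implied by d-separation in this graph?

2 paths connect V1 and V4; each must be blocked for d-separation to hold:
Path 1: V1 → V5 ← V2 → V4
  V5 is a collider and V5 is conditioned on, which opens it; V2 is a fork and V2 is not conditioned on — no node blocks this path, so it is active.
Path 2: V1 → V3 → V5 ← V2 → V4
  V3 is a chain here and V3 is conditioned on, so the path is blocked at V3.
At least one path is unblocked, so d-separation fails.

No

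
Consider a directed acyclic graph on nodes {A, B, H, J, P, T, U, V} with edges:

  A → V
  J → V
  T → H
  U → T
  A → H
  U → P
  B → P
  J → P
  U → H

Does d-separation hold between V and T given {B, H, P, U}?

No — V and T are not d-separated given {B, H, P, U}.

We examine all 4 paths between V and T:
Path 1: V ← A → H ← U → T
  U is a fork here and U is conditioned on, so the path is blocked at U.
Path 2: V ← A → H ← T
  A is a fork and A is not conditioned on; H is a collider and H is conditioned on, which opens it — no node blocks this path, so it is active.
Path 3: V ← J → P ← U → H ← T
  U is a fork here and U is conditioned on, so the path is blocked at U.
Path 4: V ← J → P ← U → T
  U is a fork here and U is conditioned on, so the path is blocked at U.
At least one path is unblocked, so d-separation fails.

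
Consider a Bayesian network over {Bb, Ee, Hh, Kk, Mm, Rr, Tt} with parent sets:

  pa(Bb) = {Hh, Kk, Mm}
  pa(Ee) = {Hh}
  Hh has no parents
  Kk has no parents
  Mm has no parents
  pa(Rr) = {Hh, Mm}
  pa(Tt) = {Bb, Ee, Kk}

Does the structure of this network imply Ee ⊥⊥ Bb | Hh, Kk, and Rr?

4 paths connect Ee and Bb; each must be blocked for d-separation to hold:
Path 1: Ee → Tt ← Kk → Bb
  Tt is a collider here and neither Tt nor any of its descendants is conditioned on, so the collider stays closed — the path is blocked at Tt.
Path 2: Ee → Tt ← Bb
  Tt is a collider here and neither Tt nor any of its descendants is conditioned on, so the collider stays closed — the path is blocked at Tt.
Path 3: Ee ← Hh → Bb
  Hh is a fork here and Hh is conditioned on, so the path is blocked at Hh.
Path 4: Ee ← Hh → Rr ← Mm → Bb
  Hh is a fork here and Hh is conditioned on, so the path is blocked at Hh.
Since every path is blocked, d-separation holds.

Yes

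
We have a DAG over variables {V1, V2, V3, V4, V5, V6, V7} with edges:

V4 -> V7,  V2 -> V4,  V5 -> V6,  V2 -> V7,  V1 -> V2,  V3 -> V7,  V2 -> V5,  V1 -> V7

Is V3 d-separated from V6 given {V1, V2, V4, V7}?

Yes

Enumerating the 3 paths from V3 to V6 and testing each for blocking by {V1, V2, V4, V7}:
  1. V3 → V7 ← V1 → V2 → V5 → V6 — V7:collider[open]; V1:fork[blocks]; V2:chain[blocks]; V5:chain[open] ⇒ blocked
  2. V3 → V7 ← V4 ← V2 → V5 → V6 — V7:collider[open]; V4:chain[blocks]; V2:fork[blocks]; V5:chain[open] ⇒ blocked
  3. V3 → V7 ← V2 → V5 → V6 — V7:collider[open]; V2:fork[blocks]; V5:chain[open] ⇒ blocked
All paths are blocked; V3 ⊥ V6 | {V1, V2, V4, V7} holds.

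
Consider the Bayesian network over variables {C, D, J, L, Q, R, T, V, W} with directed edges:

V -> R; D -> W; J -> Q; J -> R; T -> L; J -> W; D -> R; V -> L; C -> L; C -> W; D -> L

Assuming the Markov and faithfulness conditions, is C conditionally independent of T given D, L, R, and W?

We examine all 5 paths between C and T:
  1. C → L ← T — L:collider[open] ⇒ active
  2. C → W ← D → L ← T — W:collider[open]; D:fork[blocks]; L:collider[open] ⇒ blocked
  3. C → W ← D → R ← V → L ← T — W:collider[open]; D:fork[blocks]; R:collider[open]; V:fork[open]; L:collider[open] ⇒ blocked
  4. C → W ← J → R ← V → L ← T — W:collider[open]; J:fork[open]; R:collider[open]; V:fork[open]; L:collider[open] ⇒ active
  5. C → W ← J → R ← D → L ← T — W:collider[open]; J:fork[open]; R:collider[open]; D:fork[blocks]; L:collider[open] ⇒ blocked
Because an active path exists, C and T are not d-separated.

No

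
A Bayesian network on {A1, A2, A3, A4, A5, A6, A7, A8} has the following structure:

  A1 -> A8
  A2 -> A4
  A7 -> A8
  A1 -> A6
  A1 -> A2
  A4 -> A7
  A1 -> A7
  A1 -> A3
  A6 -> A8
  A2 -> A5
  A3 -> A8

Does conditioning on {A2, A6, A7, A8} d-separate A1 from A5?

Enumerating the 5 paths from A1 to A5 and testing each for blocking by {A2, A6, A7, A8}:
Path 1: A1 → A3 → A8 ← A7 ← A4 ← A2 → A5
  A7 is a chain here and A7 is conditioned on, so the path is blocked at A7.
Path 2: A1 → A7 ← A4 ← A2 → A5
  A2 is a fork here and A2 is conditioned on, so the path is blocked at A2.
Path 3: A1 → A2 → A5
  A2 is a chain here and A2 is conditioned on, so the path is blocked at A2.
Path 4: A1 → A8 ← A7 ← A4 ← A2 → A5
  A7 is a chain here and A7 is conditioned on, so the path is blocked at A7.
Path 5: A1 → A6 → A8 ← A7 ← A4 ← A2 → A5
  A6 is a chain here and A6 is conditioned on, so the path is blocked at A6.
Every path is blocked, so A1 and A5 are d-separated given {A2, A6, A7, A8}.

Yes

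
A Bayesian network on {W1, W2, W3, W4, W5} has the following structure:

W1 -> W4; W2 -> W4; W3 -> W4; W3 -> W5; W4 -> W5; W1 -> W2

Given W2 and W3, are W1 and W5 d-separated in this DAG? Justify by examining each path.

There are 4 undirected paths between W1 and W5; checking each against the conditioning set {W2, W3}:
Path 1: W1 → W4 → W5
  W4 is a chain and W4 is not conditioned on — no node blocks this path, so it is active.
Path 2: W1 → W4 ← W3 → W5
  W4 is a collider here and neither W4 nor any of its descendants is conditioned on, so the collider stays closed — the path is blocked at W4.
Path 3: W1 → W2 → W4 → W5
  W2 is a chain here and W2 is conditioned on, so the path is blocked at W2.
Path 4: W1 → W2 → W4 ← W3 → W5
  W2 is a chain here and W2 is conditioned on, so the path is blocked at W2.
At least one path is unblocked, so d-separation fails.

No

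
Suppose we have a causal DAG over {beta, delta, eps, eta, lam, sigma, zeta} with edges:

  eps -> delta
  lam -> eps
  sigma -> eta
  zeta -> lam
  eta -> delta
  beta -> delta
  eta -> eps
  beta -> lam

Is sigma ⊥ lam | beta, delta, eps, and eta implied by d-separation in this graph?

Yes

Enumerating the 4 paths from sigma to lam and testing each for blocking by {beta, delta, eps, eta}:
Path 1: sigma → eta → eps ← lam
  eta is a chain here and eta is conditioned on, so the path is blocked at eta.
Path 2: sigma → eta → eps → delta ← beta → lam
  eta is a chain here and eta is conditioned on, so the path is blocked at eta.
Path 3: sigma → eta → delta ← eps ← lam
  eta is a chain here and eta is conditioned on, so the path is blocked at eta.
Path 4: sigma → eta → delta ← beta → lam
  eta is a chain here and eta is conditioned on, so the path is blocked at eta.
Every path is blocked, so sigma and lam are d-separated given {beta, delta, eps, eta}.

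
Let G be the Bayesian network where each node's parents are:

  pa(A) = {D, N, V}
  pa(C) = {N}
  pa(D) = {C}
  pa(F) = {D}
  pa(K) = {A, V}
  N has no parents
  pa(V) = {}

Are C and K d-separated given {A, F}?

No

We examine all 4 paths between C and K:
Path 1: C → D → A → K
  A is a chain here and A is conditioned on, so the path is blocked at A.
Path 2: C → D → A ← V → K
  D is a chain and D is not conditioned on; A is a collider and A is conditioned on, which opens it; V is a fork and V is not conditioned on — no node blocks this path, so it is active.
Path 3: C ← N → A → K
  A is a chain here and A is conditioned on, so the path is blocked at A.
Path 4: C ← N → A ← V → K
  N is a fork and N is not conditioned on; A is a collider and A is conditioned on, which opens it; V is a fork and V is not conditioned on — no node blocks this path, so it is active.
Because an active path exists, C and K are not d-separated.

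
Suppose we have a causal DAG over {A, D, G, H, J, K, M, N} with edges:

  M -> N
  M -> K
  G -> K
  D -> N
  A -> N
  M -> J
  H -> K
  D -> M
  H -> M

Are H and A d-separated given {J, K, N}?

Enumerating the 4 paths from H to A and testing each for blocking by {J, K, N}:
Path 1: H → K ← M → N ← A
  K is a collider and K is conditioned on, which opens it; M is a fork and M is not conditioned on; N is a collider and N is conditioned on, which opens it — no node blocks this path, so it is active.
Path 2: H → K ← M ← D → N ← A
  K is a collider and K is conditioned on, which opens it; M is a chain and M is not conditioned on; D is a fork and D is not conditioned on; N is a collider and N is conditioned on, which opens it — no node blocks this path, so it is active.
Path 3: H → M → N ← A
  M is a chain and M is not conditioned on; N is a collider and N is conditioned on, which opens it — no node blocks this path, so it is active.
Path 4: H → M ← D → N ← A
  M is a collider and its descendant N is conditioned on, which opens it; D is a fork and D is not conditioned on; N is a collider and N is conditioned on, which opens it — no node blocks this path, so it is active.
Because an active path exists, H and A are not d-separated.

No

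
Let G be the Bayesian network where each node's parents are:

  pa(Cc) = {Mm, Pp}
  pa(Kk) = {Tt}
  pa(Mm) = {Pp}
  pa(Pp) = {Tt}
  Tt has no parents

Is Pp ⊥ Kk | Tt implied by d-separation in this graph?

Only one path connects Pp and Kk:
  1. Pp ← Tt → Kk — Tt:fork[blocks] ⇒ blocked
Since every path is blocked, d-separation holds.

Yes — Pp and Kk are d-separated given {Tt}.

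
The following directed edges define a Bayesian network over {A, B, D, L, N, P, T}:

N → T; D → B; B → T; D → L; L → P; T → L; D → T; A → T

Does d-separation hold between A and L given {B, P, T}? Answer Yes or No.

No — A and L are not d-separated given {B, P, T}.

We examine all 3 paths between A and L:
Path 1: A → T ← B ← D → L
  B is a chain here and B is conditioned on, so the path is blocked at B.
Path 2: A → T ← D → L
  T is a collider and T is conditioned on, which opens it; D is a fork and D is not conditioned on — no node blocks this path, so it is active.
Path 3: A → T → L
  T is a chain here and T is conditioned on, so the path is blocked at T.
Since the path A → T ← D → L is active, A and L are not d-separated given {B, P, T}.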